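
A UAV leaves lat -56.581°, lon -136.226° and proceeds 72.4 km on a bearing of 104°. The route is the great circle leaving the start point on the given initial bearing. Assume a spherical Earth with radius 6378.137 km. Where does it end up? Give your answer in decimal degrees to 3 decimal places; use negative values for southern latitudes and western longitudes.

Central angle δ = d/R = 0.011351 rad.
With φ₁ = -56.581° = -0.987525 rad and θ = 104° = 1.815142 rad:
Applying the spherical law of cosines for sides, sin φ₂ = sin φ₁ cos δ + cos φ₁ sin δ cos θ = -0.836124, so φ₂ = -56.733°.
Δλ = atan2( sin θ sin δ cos φ₁ , cos δ − sin φ₁ sin φ₂ ) = atan2(0.006066, 0.302052) = 0.020080 rad = 1.150°.
λ₂ = -136.226° + 1.150° = -135.076°.

latitude -56.733°, longitude -135.076°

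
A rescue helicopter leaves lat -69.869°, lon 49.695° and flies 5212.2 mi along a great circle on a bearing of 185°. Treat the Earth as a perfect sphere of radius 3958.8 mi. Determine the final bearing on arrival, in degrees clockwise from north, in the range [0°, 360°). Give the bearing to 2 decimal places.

The arc subtends δ = 5212.2/3958.8 = 1.316611 rad at the centre.
With φ₁ = -69.869° = -1.219444 rad and θ = 185° = 3.228859 rad:
Destination latitude: φ₂ = arcsin( sin φ₁ cos δ + cos φ₁ sin δ cos θ ) = arcsin(-0.567936) = -34.606°.
Δλ = atan2( sin θ sin δ cos φ₁ , cos δ − sin φ₁ sin φ₂ ) = atan2(-0.029032, -0.281783) = -3.038924 rad = -174.118°.
λ₂ = λ₁ + Δλ = -124.423°.
The forward bearing on arrival equals the back-azimuth from the destination plus 180°.
Back-azimuth from P₂ (-34.61°, -124.42°) to P₁ (-69.87°, 49.70°), with Δλ' = λ₁ − λ₂ = 174.12°: atan2( sin Δλ' cos φ₁ , cos φ₂ sin φ₁ − sin φ₂ cos φ₁ cos Δλ' ) = 177.91°.
Final bearing = (177.91° + 180°) mod 360° = 357.91°.

final bearing 357.91°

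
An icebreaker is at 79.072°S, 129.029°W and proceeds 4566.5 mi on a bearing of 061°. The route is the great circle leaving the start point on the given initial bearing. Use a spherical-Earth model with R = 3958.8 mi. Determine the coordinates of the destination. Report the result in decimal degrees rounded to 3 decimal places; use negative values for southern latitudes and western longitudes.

latitude -18.295°, longitude -71.662°

Angular distance δ = d/R = 4566.5 / 3958.8 = 1.153506 rad.
Converting: φ₁ = -1.380067 rad, θ = 1.064651 rad.
sin φ₂ = sin φ₁ cos δ + cos φ₁ sin δ cos θ = (-0.981866)(0.405285) + (0.189575)(0.914191)(0.484810) = -0.313914
φ₂ = asin(-0.313914) = -0.319313 rad = -18.295°.
Δλ = atan2( sin θ sin δ cos φ₁ , cos δ − sin φ₁ sin φ₂ ) = atan2(0.151579, 0.097063) = 1.001236 rad = 57.367°.
λ₂ = -129.029° + 57.367° = -71.662°.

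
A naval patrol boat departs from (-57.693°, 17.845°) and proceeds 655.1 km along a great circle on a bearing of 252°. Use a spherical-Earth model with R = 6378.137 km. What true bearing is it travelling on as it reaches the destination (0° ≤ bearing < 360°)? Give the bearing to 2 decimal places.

final bearing 261.32°

Central angle δ = d/R = 0.102710 rad.
With φ₁ = -57.693° = -1.006933 rad and θ = 252° = 4.398230 rad:
Applying the spherical law of cosines for sides, sin φ₂ = sin φ₁ cos δ + cos φ₁ sin δ cos θ = -0.857676, so φ₂ = -59.057°.
Then Δλ = atan2(-0.052116, 0.269825) = -0.190796 rad, from sin θ sin δ cos φ₁ over cos δ − sin φ₁ sin φ₂.
λ₂ = λ₁ + Δλ = 6.913°.
The forward bearing on arrival equals the back-azimuth from the destination plus 180°.
Back-azimuth from P₂ (-59.06°, 6.91°) to P₁ (-57.69°, 17.84°), with Δλ' = λ₁ − λ₂ = 10.93°: atan2( sin Δλ' cos φ₁ , cos φ₂ sin φ₁ − sin φ₂ cos φ₁ cos Δλ' ) = 81.32°.
Final bearing = (81.32° + 180°) mod 360° = 261.32°.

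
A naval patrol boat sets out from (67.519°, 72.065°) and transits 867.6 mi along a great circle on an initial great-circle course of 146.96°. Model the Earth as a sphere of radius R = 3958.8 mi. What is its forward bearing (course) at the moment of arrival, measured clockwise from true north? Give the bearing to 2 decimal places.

final bearing 157.91°

The arc subtends δ = 867.6/3958.8 = 0.219157 rad at the centre.
Converting: φ₁ = 1.178429 rad, θ = 2.564936 rad.
sin φ₂ = sin φ₁ cos δ + cos φ₁ sin δ cos θ = (0.924006)(0.976081) + (0.382377)(0.217407)(-0.838290) = 0.832217
φ₂ = asin(0.832217) = 0.983094 rad = 56.327°.
Δλ = atan2( sin θ sin δ cos φ₁ , cos δ − sin φ₁ sin φ₂ ) = atan2(0.045325, 0.207107) = 0.215453 rad = 12.345°.
λ₂ = 72.065° + 12.345° = 84.410°.
The forward bearing on arrival equals the back-azimuth from the destination plus 180°.
Back-azimuth from P₂ (56.33°, 84.41°) to P₁ (67.52°, 72.06°), with Δλ' = λ₁ − λ₂ = -12.34°: atan2( sin Δλ' cos φ₁ , cos φ₂ sin φ₁ − sin φ₂ cos φ₁ cos Δλ' ) = 337.91°.
Final bearing = (337.91° + 180°) mod 360° = 157.91°.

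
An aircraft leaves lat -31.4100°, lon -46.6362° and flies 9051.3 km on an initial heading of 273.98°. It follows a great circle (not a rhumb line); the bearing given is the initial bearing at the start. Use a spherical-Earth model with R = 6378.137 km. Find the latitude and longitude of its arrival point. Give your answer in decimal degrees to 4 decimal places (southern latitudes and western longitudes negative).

The arc subtends δ = 9051.3/6378.137 = 1.419113 rad at the centre.
Start latitude φ₁ = -0.548208 rad; initial bearing θ = 4.781853 rad.
Applying the spherical law of cosines for sides, sin φ₂ = sin φ₁ cos δ + cos φ₁ sin δ cos θ = -0.020191, so φ₂ = -1.1569°.
Then Δλ = atan2(-0.841626, 0.140579) = -1.405291 rad, from sin θ sin δ cos φ₁ over cos δ − sin φ₁ sin φ₂.
Hence λ₂ = -46.6362° + -80.5173° = -127.1535°.

latitude -1.1569°, longitude -127.1535°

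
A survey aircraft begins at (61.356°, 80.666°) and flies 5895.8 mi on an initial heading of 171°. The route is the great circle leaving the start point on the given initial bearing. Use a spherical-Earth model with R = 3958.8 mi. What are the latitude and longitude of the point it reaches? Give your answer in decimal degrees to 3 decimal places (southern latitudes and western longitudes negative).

latitude -23.606°, longitude 90.463°

δ = 5895.8/3958.8 = 1.489290 rad (85.3300°).
Start latitude φ₁ = 1.070864 rad; initial bearing θ = 2.984513 rad.
sin φ₂ = sin φ₁ cos δ + cos φ₁ sin δ cos θ = (0.877615)(0.081416) + (0.479366)(0.996680)(-0.987688) = -0.400440
φ₂ = asin(-0.400440) = -0.411997 rad = -23.606°.
Δλ = atan2( sin θ sin δ cos φ₁ , cos δ − sin φ₁ sin φ₂ ) = atan2(0.074740, 0.432849) = 0.170985 rad = 9.797°.
λ₂ = 80.666° + 9.797° = 90.463°.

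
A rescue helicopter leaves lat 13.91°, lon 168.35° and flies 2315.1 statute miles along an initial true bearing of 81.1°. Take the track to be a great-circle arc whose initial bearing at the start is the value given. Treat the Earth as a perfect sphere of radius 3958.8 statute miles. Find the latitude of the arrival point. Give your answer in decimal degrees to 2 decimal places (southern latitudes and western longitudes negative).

latitude 16.46°

Angular distance δ = d/R = 2315.1 / 3958.8 = 0.584798 rad.
Converting: φ₁ = 0.242775 rad, θ = 1.415462 rad.
sin φ₂ = sin φ₁ cos δ + cos φ₁ sin δ cos θ = (0.240397)(0.833823) + (0.970675)(0.552031)(0.154710) = 0.283349
φ₂ = asin(0.283349) = 0.287285 rad = 16.46°.
Then Δλ = atan2(0.529391, 0.765707) = 0.604914 rad, from sin θ sin δ cos φ₁ over cos δ − sin φ₁ sin φ₂.
λ₂ = 168.35° + 34.66° = 203.01°, normalized to (−180°, 180°] → -156.99°.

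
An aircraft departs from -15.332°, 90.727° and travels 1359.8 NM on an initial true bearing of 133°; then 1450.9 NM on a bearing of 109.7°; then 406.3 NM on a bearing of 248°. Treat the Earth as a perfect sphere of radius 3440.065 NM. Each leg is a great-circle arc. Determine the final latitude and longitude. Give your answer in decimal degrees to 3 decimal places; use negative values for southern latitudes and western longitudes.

latitude -37.272°, longitude 129.841°

Apply the spherical direct solution leg by leg, carrying full precision between legs.
Leg 1: from (-15.332°, 90.727°), δ = 1359.8/3440.065 = 0.395283 rad, θ = 133° → φ = -29.821°, λ = 109.669°.
Leg 2: from (-29.821°, 109.669°), δ = 1450.9/3440.065 = 0.421765 rad, θ = 109.7° → φ = -34.990°, λ = 137.732°.
Leg 3: from (-34.990°, 137.732°), δ = 406.3/3440.065 = 0.118108 rad, θ = 248° → φ = -37.272°, λ = 129.841°.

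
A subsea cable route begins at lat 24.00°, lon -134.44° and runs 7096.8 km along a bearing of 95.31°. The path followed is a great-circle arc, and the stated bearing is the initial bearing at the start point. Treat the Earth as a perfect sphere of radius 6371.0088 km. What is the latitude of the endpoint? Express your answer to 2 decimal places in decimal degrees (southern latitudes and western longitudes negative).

latitude 5.94°

The arc subtends δ = 7096.8/6371.0088 = 1.113921 rad at the centre.
Start latitude φ₁ = 0.418879 rad; initial bearing θ = 1.663473 rad.
Destination latitude: φ₂ = arcsin( sin φ₁ cos δ + cos φ₁ sin δ cos θ ) = arcsin(0.103558) = 5.94°.
For the longitude increment, Δλ = atan2( sin θ sin δ cos φ₁, cos δ − sin φ₁ sin φ₂ ) = atan2(0.816330, 0.399025) = 63.95°.
λ₂ = -134.44° + 63.95° = -70.49°.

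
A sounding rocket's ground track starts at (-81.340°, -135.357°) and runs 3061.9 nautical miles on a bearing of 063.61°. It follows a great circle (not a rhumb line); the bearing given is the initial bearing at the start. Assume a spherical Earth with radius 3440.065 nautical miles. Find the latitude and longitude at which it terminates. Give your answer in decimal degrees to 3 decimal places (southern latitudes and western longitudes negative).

latitude -34.762°, longitude -77.431°

Central angle δ = d/R = 0.890070 rad.
Start latitude φ₁ = -1.419651 rad; initial bearing θ = 1.110204 rad.
Applying the spherical law of cosines for sides, sin φ₂ = sin φ₁ cos δ + cos φ₁ sin δ cos θ = -0.570173, so φ₂ = -34.762°.
Δλ = atan2( sin θ sin δ cos φ₁ , cos δ − sin φ₁ sin φ₂ ) = atan2(0.104817, 0.065684) = 1.011006 rad = 57.926°.
λ₂ = -135.357° + 57.926° = -77.431°.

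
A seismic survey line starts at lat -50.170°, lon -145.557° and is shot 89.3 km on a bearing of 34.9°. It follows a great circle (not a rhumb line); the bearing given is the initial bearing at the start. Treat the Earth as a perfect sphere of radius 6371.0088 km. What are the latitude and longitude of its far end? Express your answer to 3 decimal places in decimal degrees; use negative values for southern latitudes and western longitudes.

latitude -49.509°, longitude -144.849°

Angular distance δ = d/R = 89.3 / 6371.0088 = 0.014017 rad.
Start latitude φ₁ = -0.875632 rad; initial bearing θ = 0.609120 rad.
Destination latitude: φ₂ = arcsin( sin φ₁ cos δ + cos φ₁ sin δ cos θ ) = arcsin(-0.760510) = -49.509°.
For the longitude increment, Δλ = atan2( sin θ sin δ cos φ₁, cos δ − sin φ₁ sin φ₂ ) = atan2(0.005136, 0.415870) = 0.708°.
λ₂ = -145.557° + 0.708° = -144.849°.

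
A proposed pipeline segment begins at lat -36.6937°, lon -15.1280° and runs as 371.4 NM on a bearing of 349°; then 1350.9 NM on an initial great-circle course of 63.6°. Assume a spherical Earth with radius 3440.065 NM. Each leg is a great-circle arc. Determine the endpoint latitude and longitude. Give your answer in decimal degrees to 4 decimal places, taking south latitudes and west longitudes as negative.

latitude -18.9076°, longitude 4.7459°

Apply the spherical direct solution leg by leg, carrying full precision between legs.
Leg 1: from (-36.6937°, -15.1280°), δ = 371.4/3440.065 = 0.107963 rad, θ = 349° → φ = -30.6135°, λ = -16.4969°.
Leg 2: from (-30.6135°, -16.4969°), δ = 1350.9/3440.065 = 0.392696 rad, θ = 63.6° → φ = -18.9076°, λ = 4.7459°.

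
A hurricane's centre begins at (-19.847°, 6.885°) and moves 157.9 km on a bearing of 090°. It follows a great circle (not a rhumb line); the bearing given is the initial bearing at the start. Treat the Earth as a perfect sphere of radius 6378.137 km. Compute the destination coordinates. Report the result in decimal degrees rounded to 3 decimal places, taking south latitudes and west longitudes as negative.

Central angle δ = d/R = 0.024756 rad.
Start latitude φ₁ = -0.346395 rad; initial bearing θ = 1.570796 rad.
Destination latitude: φ₂ = arcsin( sin φ₁ cos δ + cos φ₁ sin δ cos θ ) = arcsin(-0.339406) = -19.841°.
Then Δλ = atan2(0.023284, 0.884462) = 0.026319 rad, from sin θ sin δ cos φ₁ over cos δ − sin φ₁ sin φ₂.
λ₂ = 6.885° + 1.508° = 8.393°.

latitude -19.841°, longitude 8.393°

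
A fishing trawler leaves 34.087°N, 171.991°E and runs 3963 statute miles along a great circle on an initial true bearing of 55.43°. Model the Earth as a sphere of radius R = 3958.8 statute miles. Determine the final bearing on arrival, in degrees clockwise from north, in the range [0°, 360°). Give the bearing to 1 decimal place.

Central angle δ = d/R = 1.001061 rad.
With φ₁ = 34.087° = 0.594930 rad and θ = 55.43° = 0.967436 rad:
Destination latitude: φ₂ = arcsin( sin φ₁ cos δ + cos φ₁ sin δ cos θ ) = arcsin(0.698009) = 44.267°.
Then Δλ = atan2(0.574238, 0.148209) = 1.318211 rad, from sin θ sin δ cos φ₁ over cos δ − sin φ₁ sin φ₂.
λ₂ = 171.991° + 75.528° = 247.519°, normalized to (−180°, 180°] → -112.481°.
The forward bearing on arrival equals the back-azimuth from the destination plus 180°.
Back-azimuth from P₂ (44.3°, -112.5°) to P₁ (34.1°, 172.0°), with Δλ' = λ₁ − λ₂ = 284.5°: atan2( sin Δλ' cos φ₁ , cos φ₂ sin φ₁ − sin φ₂ cos φ₁ cos Δλ' ) = 287.8°.
Final bearing = (287.8° + 180°) mod 360° = 107.8°.

final bearing 107.8°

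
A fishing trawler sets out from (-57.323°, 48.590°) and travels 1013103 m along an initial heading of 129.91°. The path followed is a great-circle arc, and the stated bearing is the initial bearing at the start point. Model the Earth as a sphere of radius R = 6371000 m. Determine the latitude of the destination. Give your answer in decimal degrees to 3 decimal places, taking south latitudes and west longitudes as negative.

latitude -62.370°

Central angle δ = d/R = 0.159018 rad.
Converting: φ₁ = -1.000475 rad, θ = 2.267357 rad.
Applying the spherical law of cosines for sides, sin φ₂ = sin φ₁ cos δ + cos φ₁ sin δ cos θ = -0.885958, so φ₂ = -62.370°.
For the longitude increment, Δλ = atan2( sin θ sin δ cos φ₁, cos δ − sin φ₁ sin φ₂ ) = atan2(0.065578, 0.241648) = 15.183°.
Hence λ₂ = 48.590° + 15.183° = 63.773°.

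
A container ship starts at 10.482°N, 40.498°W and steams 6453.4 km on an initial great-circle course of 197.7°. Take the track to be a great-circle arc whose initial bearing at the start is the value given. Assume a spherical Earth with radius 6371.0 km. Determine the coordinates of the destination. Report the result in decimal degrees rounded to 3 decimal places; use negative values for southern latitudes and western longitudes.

latitude -44.301°, longitude -61.623°

Angular distance δ = d/R = 6453.4 / 6371 = 1.012934 rad.
Start latitude φ₁ = 0.182945 rad; initial bearing θ = 3.450516 rad.
Applying the spherical law of cosines for sides, sin φ₂ = sin φ₁ cos δ + cos φ₁ sin δ cos θ = -0.698432, so φ₂ = -44.301°.
Then Δλ = atan2(-0.253634, 0.656438) = -0.368709 rad, from sin θ sin δ cos φ₁ over cos δ − sin φ₁ sin φ₂.
Hence λ₂ = -40.498° + -21.125° = -61.623°.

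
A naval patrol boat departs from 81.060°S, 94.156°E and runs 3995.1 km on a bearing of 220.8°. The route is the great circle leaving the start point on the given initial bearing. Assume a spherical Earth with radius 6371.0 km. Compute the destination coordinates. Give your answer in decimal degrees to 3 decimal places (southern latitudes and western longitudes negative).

δ = 3995.1/6371 = 0.627076 rad (35.9288°).
Converting: φ₁ = -1.414764 rad, θ = 3.853687 rad.
sin φ₂ = sin φ₁ cos δ + cos φ₁ sin δ cos θ = (-0.987852)(0.809747) + (0.155400)(0.586779)(-0.756995) = -0.868937
φ₂ = asin(-0.868937) = -1.053050 rad = -60.335°.
Δλ = atan2( sin θ sin δ cos φ₁ , cos δ − sin φ₁ sin φ₂ ) = atan2(-0.059583, -0.048634) = -2.255362 rad = -129.223°.
λ₂ = 94.156° + -129.223° = -35.067°.

latitude -60.335°, longitude -35.067°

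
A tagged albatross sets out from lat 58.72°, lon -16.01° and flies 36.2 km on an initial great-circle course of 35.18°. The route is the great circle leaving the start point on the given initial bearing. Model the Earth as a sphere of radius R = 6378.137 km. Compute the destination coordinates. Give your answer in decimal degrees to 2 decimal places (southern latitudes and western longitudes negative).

Central angle δ = d/R = 0.005676 rad.
With φ₁ = 58.72° = 1.024857 rad and θ = 35.18° = 0.614007 rad:
Destination latitude: φ₂ = arcsin( sin φ₁ cos δ + cos φ₁ sin δ cos θ ) = arcsin(0.857035) = 58.99°.
Then Δλ = atan2(0.001698, 0.267527) = 0.006346 rad, from sin θ sin δ cos φ₁ over cos δ − sin φ₁ sin φ₂.
Hence λ₂ = -16.01° + 0.36° = -15.65°.

latitude 58.99°, longitude -15.65°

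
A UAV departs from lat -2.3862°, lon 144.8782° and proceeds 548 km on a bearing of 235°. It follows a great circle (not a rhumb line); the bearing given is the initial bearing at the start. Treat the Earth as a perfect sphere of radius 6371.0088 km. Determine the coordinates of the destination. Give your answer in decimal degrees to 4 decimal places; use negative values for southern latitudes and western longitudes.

The arc subtends δ = 548/6371.0088 = 0.086015 rad at the centre.
Start latitude φ₁ = -0.041647 rad; initial bearing θ = 4.101524 rad.
Applying the spherical law of cosines for sides, sin φ₂ = sin φ₁ cos δ + cos φ₁ sin δ cos θ = -0.090714, so φ₂ = -5.2047°.
Δλ = atan2( sin θ sin δ cos φ₁ , cos δ − sin φ₁ sin φ₂ ) = atan2(-0.070311, 0.992526) = -0.070722 rad = -4.0521°.
Hence λ₂ = 144.8782° + -4.0521° = 140.8261°.

latitude -5.2047°, longitude 140.8261°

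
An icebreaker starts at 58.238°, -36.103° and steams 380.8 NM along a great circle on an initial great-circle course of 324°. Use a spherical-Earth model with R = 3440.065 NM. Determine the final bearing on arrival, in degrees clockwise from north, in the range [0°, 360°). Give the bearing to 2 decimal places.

The arc subtends δ = 380.8/3440.065 = 0.110696 rad at the centre.
Converting: φ₁ = 1.016445 rad, θ = 5.654867 rad.
sin φ₂ = sin φ₁ cos δ + cos φ₁ sin δ cos θ = (0.850242)(0.993879) + (0.526392)(0.110470)(0.809017) = 0.892083
φ₂ = asin(0.892083) = 1.101933 rad = 63.136°.
For the longitude increment, Δλ = atan2( sin θ sin δ cos φ₁, cos δ − sin φ₁ sin φ₂ ) = atan2(-0.034180, 0.235393) = -8.262°.
λ₂ = λ₁ + Δλ = -44.365°.
The forward bearing on arrival equals the back-azimuth from the destination plus 180°.
Back-azimuth from P₂ (63.14°, -44.36°) to P₁ (58.24°, -36.10°), with Δλ' = λ₁ − λ₂ = 8.26°: atan2( sin Δλ' cos φ₁ , cos φ₂ sin φ₁ − sin φ₂ cos φ₁ cos Δλ' ) = 136.79°.
Final bearing = (136.79° + 180°) mod 360° = 316.79°.

final bearing 316.79°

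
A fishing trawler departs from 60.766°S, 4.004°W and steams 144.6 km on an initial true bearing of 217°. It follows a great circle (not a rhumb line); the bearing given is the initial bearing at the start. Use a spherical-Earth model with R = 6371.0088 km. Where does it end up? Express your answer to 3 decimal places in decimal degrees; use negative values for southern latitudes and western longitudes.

δ = 144.6/6371.0088 = 0.022697 rad (1.3004°).
With φ₁ = -60.766° = -1.060567 rad and θ = 217° = 3.787364 rad:
Destination latitude: φ₂ = arcsin( sin φ₁ cos δ + cos φ₁ sin δ cos θ ) = arcsin(-0.881259) = -61.795°.
Then Δλ = atan2(-0.006670, 0.230727) = -0.028902 rad, from sin θ sin δ cos φ₁ over cos δ − sin φ₁ sin φ₂.
Hence λ₂ = -4.004° + -1.656° = -5.660°.

latitude -61.795°, longitude -5.660°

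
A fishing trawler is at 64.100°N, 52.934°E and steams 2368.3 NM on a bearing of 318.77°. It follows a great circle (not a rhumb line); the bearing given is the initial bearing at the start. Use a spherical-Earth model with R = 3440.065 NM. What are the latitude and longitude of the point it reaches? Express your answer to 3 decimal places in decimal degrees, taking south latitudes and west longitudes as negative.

latitude 64.606°, longitude -49.524°

Angular distance δ = d/R = 2368.3 / 3440.065 = 0.688446 rad.
With φ₁ = 64.100° = 1.118756 rad and θ = 318.77° = 5.563586 rad:
Destination latitude: φ₂ = arcsin( sin φ₁ cos δ + cos φ₁ sin δ cos θ ) = arcsin(0.903381) = 64.606°.
For the longitude increment, Δλ = atan2( sin θ sin δ cos φ₁, cos δ − sin φ₁ sin φ₂ ) = atan2(-0.182907, -0.040410) = -102.458°.
λ₂ = λ₁ + Δλ = -49.524°.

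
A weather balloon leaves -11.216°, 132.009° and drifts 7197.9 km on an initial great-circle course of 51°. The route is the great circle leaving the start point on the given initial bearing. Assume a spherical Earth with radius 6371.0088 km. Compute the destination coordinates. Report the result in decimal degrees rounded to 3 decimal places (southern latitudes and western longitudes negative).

Angular distance δ = d/R = 7197.9 / 6371.0088 = 1.129790 rad.
Start latitude φ₁ = -0.195756 rad; initial bearing θ = 0.890118 rad.
Destination latitude: φ₂ = arcsin( sin φ₁ cos δ + cos φ₁ sin δ cos θ ) = arcsin(0.475213) = 28.373°.
For the longitude increment, Δλ = atan2( sin θ sin δ cos φ₁, cos δ − sin φ₁ sin φ₂ ) = atan2(0.689368, 0.519283) = 53.010°.
λ₂ = 132.009° + 53.010° = 185.019°, normalized to (−180°, 180°] → -174.981°.

latitude 28.373°, longitude -174.981°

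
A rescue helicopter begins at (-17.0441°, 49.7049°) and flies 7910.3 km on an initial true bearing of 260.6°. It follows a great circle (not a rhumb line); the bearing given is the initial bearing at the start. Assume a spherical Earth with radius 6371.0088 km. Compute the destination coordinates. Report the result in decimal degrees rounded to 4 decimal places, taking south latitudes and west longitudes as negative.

Central angle δ = d/R = 1.241609 rad.
With φ₁ = -17.0441° = -0.297476 rad and θ = 260.6° = 4.548328 rad:
Applying the spherical law of cosines for sides, sin φ₂ = sin φ₁ cos δ + cos φ₁ sin δ cos θ = -0.242522, so φ₂ = -14.0355°.
Then Δλ = atan2(-0.892594, 0.252189) = -1.295438 rad, from sin θ sin δ cos φ₁ over cos δ − sin φ₁ sin φ₂.
λ₂ = λ₁ + Δλ = -24.5182°.

latitude -14.0355°, longitude -24.5182°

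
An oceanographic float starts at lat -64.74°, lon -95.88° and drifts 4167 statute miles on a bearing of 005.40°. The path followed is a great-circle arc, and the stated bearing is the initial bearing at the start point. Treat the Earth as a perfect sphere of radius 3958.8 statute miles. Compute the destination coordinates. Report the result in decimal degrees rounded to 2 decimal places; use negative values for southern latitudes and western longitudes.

The arc subtends δ = 4167/3958.8 = 1.052592 rad at the centre.
Converting: φ₁ = -1.129926 rad, θ = 0.094248 rad.
sin φ₂ = sin φ₁ cos δ + cos φ₁ sin δ cos θ = (-0.904381)(0.495321) + (0.426727)(0.868710)(0.995562) = -0.078903
φ₂ = asin(-0.078903) = -0.078985 rad = -4.53°.
For the longitude increment, Δλ = atan2( sin θ sin δ cos φ₁, cos δ − sin φ₁ sin φ₂ ) = atan2(0.034886, 0.423963) = 4.70°.
Hence λ₂ = -95.88° + 4.70° = -91.18°.

latitude -4.53°, longitude -91.18°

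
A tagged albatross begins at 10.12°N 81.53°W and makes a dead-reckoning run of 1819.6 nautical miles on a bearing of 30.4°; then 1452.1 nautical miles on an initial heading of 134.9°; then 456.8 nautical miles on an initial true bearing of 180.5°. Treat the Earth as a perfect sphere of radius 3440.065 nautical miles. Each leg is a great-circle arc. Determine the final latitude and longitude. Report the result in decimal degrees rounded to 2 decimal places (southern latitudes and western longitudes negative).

latitude 9.47°, longitude -45.65°

Apply the spherical direct solution leg by leg, carrying full precision between legs.
Leg 1: from (10.12°, -81.53°), δ = 1819.6/3440.065 = 0.528943 rad, θ = 30.4° → φ = 35.46°, λ = -63.26°.
Leg 2: from (35.46°, -63.26°), δ = 1452.1/3440.065 = 0.422114 rad, θ = 134.9° → φ = 17.08°, λ = -45.59°.
Leg 3: from (17.08°, -45.59°), δ = 456.8/3440.065 = 0.132788 rad, θ = 180.5° → φ = 9.47°, λ = -45.65°.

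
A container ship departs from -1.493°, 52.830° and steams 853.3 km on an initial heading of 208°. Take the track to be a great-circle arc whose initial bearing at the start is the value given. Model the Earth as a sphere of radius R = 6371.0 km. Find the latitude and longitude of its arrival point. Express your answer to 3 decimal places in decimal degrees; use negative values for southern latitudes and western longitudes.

δ = 853.3/6371 = 0.133935 rad (7.6739°).
Converting: φ₁ = -0.026058 rad, θ = 3.630285 rad.
Destination latitude: φ₂ = arcsin( sin φ₁ cos δ + cos φ₁ sin δ cos θ ) = arcsin(-0.143686) = -8.261°.
Δλ = atan2( sin θ sin δ cos φ₁ , cos δ − sin φ₁ sin φ₂ ) = atan2(-0.062670, 0.987300) = -0.063391 rad = -3.632°.
λ₂ = 52.830° + -3.632° = 49.198°.

latitude -8.261°, longitude 49.198°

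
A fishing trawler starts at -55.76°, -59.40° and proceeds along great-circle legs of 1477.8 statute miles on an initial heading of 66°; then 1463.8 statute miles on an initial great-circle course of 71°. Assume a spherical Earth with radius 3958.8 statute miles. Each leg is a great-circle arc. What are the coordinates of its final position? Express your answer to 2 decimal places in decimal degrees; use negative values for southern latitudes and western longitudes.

Apply the spherical direct solution leg by leg, carrying full precision between legs.
Leg 1: from (-55.76°, -59.40°), δ = 1477.8/3958.8 = 0.373295 rad, θ = 66° → φ = -43.34°, λ = -32.14°.
Leg 2: from (-43.34°, -32.14°), δ = 1463.8/3958.8 = 0.369759 rad, θ = 71° → φ = -33.67°, λ = -7.90°.

latitude -33.67°, longitude -7.90°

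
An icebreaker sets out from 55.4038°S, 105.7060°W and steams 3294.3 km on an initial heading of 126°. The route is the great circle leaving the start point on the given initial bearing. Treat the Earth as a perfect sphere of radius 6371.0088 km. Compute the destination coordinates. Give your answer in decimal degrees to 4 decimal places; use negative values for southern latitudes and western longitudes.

Angular distance δ = d/R = 3294.3 / 6371.0088 = 0.517077 rad.
Converting: φ₁ = -0.966979 rad, θ = 2.199115 rad.
Destination latitude: φ₂ = arcsin( sin φ₁ cos δ + cos φ₁ sin δ cos θ ) = arcsin(-0.880539) = -61.7075°.
Then Δλ = atan2(0.227076, 0.144431) = 1.004293 rad, from sin θ sin δ cos φ₁ over cos δ − sin φ₁ sin φ₂.
λ₂ = -105.7060° + 57.5417° = -48.1643°.

latitude -61.7075°, longitude -48.1643°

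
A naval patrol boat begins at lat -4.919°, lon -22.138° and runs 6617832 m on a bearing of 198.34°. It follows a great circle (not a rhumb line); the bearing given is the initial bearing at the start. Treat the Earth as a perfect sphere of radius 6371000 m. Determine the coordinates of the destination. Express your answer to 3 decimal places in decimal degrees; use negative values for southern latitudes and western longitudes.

latitude -59.147°, longitude -54.058°

δ = 6617832/6371000 = 1.038743 rad (59.5156°).
Start latitude φ₁ = -0.085853 rad; initial bearing θ = 3.461686 rad.
Applying the spherical law of cosines for sides, sin φ₂ = sin φ₁ cos δ + cos φ₁ sin δ cos θ = -0.858482, so φ₂ = -59.147°.
Then Δλ = atan2(-0.270161, 0.433691) = -0.557112 rad, from sin θ sin δ cos φ₁ over cos δ − sin φ₁ sin φ₂.
Hence λ₂ = -22.138° + -31.920° = -54.058°.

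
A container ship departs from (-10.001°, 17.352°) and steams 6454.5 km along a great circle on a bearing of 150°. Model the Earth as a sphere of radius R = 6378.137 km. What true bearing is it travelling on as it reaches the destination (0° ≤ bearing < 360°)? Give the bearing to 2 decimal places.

final bearing 121.77°

The arc subtends δ = 6454.5/6378.137 = 1.011973 rad at the centre.
With φ₁ = -10.001° = -0.174550 rad and θ = 150° = 2.617994 rad:
Destination latitude: φ₂ = arcsin( sin φ₁ cos δ + cos φ₁ sin δ cos θ ) = arcsin(-0.815203) = -54.607°.
Δλ = atan2( sin θ sin δ cos φ₁ , cos δ − sin φ₁ sin φ₂ ) = atan2(0.417498, 0.388617) = 0.821210 rad = 47.052°.
λ₂ = λ₁ + Δλ = 64.404°.
The forward bearing on arrival equals the back-azimuth from the destination plus 180°.
Back-azimuth from P₂ (-54.61°, 64.40°) to P₁ (-10.00°, 17.35°), with Δλ' = λ₁ − λ₂ = -47.05°: atan2( sin Δλ' cos φ₁ , cos φ₂ sin φ₁ − sin φ₂ cos φ₁ cos Δλ' ) = 301.77°.
Final bearing = (301.77° + 180°) mod 360° = 121.77°.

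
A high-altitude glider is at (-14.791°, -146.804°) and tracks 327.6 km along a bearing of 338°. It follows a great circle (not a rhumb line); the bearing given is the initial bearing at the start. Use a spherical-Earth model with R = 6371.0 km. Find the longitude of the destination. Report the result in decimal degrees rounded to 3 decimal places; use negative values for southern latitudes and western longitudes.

Angular distance δ = d/R = 327.6 / 6371 = 0.051420 rad.
Start latitude φ₁ = -0.258152 rad; initial bearing θ = 5.899213 rad.
sin φ₂ = sin φ₁ cos δ + cos φ₁ sin δ cos θ = (-0.255294)(0.998678) + (0.966864)(0.051398)(0.927184) = -0.208880
φ₂ = asin(-0.208880) = -0.210430 rad = -12.057°.
For the longitude increment, Δλ = atan2( sin θ sin δ cos φ₁, cos δ − sin φ₁ sin φ₂ ) = atan2(-0.018616, 0.945352) = -1.128°.
Hence λ₂ = -146.804° + -1.128° = -147.932°.

longitude -147.932°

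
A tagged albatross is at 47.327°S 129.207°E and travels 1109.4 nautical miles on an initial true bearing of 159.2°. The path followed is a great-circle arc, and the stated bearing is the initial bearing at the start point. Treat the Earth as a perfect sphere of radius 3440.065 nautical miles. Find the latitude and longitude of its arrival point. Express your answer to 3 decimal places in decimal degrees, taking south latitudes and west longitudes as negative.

Angular distance δ = d/R = 1109.4 / 3440.065 = 0.322494 rad.
Start latitude φ₁ = -0.826012 rad; initial bearing θ = 2.778564 rad.
Applying the spherical law of cosines for sides, sin φ₂ = sin φ₁ cos δ + cos φ₁ sin δ cos θ = -0.898152, so φ₂ = -63.916°.
Δλ = atan2( sin θ sin δ cos φ₁ , cos δ − sin φ₁ sin φ₂ ) = atan2(0.076285, 0.288096) = 0.258848 rad = 14.831°.
Hence λ₂ = 129.207° + 14.831° = 144.038°.

latitude -63.916°, longitude 144.038°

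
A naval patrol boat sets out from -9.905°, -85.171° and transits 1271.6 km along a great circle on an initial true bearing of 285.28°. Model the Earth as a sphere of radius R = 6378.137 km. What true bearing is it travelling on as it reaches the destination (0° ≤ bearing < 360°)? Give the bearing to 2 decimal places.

Angular distance δ = d/R = 1271.6 / 6378.137 = 0.199369 rad.
With φ₁ = -9.905° = -0.172875 rad and θ = 285.28° = 4.979075 rad:
Applying the spherical law of cosines for sides, sin φ₂ = sin φ₁ cos δ + cos φ₁ sin δ cos θ = -0.117192, so φ₂ = -6.730°.
Δλ = atan2( sin θ sin δ cos φ₁ , cos δ − sin φ₁ sin φ₂ ) = atan2(-0.188202, 0.960033) = -0.193582 rad = -11.091°.
λ₂ = -85.171° + -11.091° = -96.262°.
The forward bearing on arrival equals the back-azimuth from the destination plus 180°.
Back-azimuth from P₂ (-6.73°, -96.26°) to P₁ (-9.90°, -85.17°), with Δλ' = λ₁ − λ₂ = 11.09°: atan2( sin Δλ' cos φ₁ , cos φ₂ sin φ₁ − sin φ₂ cos φ₁ cos Δλ' ) = 106.89°.
Final bearing = (106.89° + 180°) mod 360° = 286.89°.

final bearing 286.89°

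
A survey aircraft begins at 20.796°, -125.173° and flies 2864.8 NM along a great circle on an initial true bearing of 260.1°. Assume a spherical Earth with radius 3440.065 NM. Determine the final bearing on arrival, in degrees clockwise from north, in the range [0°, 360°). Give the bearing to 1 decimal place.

The arc subtends δ = 2864.8/3440.065 = 0.832775 rad at the centre.
With φ₁ = 20.796° = 0.362959 rad and θ = 260.1° = 4.539601 rad:
Applying the spherical law of cosines for sides, sin φ₂ = sin φ₁ cos δ + cos φ₁ sin δ cos θ = 0.119974, so φ₂ = 6.891°.
For the longitude increment, Δλ = atan2( sin θ sin δ cos φ₁, cos δ − sin φ₁ sin φ₂ ) = atan2(-0.681305, 0.630230) = -47.230°.
Hence λ₂ = -125.173° + -47.230° = -172.403°.
The forward bearing on arrival equals the back-azimuth from the destination plus 180°.
Back-azimuth from P₂ (6.9°, -172.4°) to P₁ (20.8°, -125.2°), with Δλ' = λ₁ − λ₂ = 47.2°: atan2( sin Δλ' cos φ₁ , cos φ₂ sin φ₁ − sin φ₂ cos φ₁ cos Δλ' ) = 68.1°.
Final bearing = (68.1° + 180°) mod 360° = 248.1°.

final bearing 248.1°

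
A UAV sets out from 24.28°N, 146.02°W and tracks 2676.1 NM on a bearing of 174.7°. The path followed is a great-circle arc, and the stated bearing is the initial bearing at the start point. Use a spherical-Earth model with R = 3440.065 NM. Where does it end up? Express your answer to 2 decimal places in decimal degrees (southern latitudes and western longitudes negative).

Central angle δ = d/R = 0.777921 rad.
Converting: φ₁ = 0.423766 rad, θ = 3.049090 rad.
Destination latitude: φ₂ = arcsin( sin φ₁ cos δ + cos φ₁ sin δ cos θ ) = arcsin(-0.344063) = -20.12°.
Then Δλ = atan2(0.059092, 0.853851) = 0.069096 rad, from sin θ sin δ cos φ₁ over cos δ − sin φ₁ sin φ₂.
λ₂ = -146.02° + 3.96° = -142.06°.

latitude -20.12°, longitude -142.06°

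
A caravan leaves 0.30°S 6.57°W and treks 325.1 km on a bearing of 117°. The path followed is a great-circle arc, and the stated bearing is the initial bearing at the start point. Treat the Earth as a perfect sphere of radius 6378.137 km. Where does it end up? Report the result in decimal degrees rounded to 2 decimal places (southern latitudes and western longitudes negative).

latitude -1.63°, longitude -3.97°

δ = 325.1/6378.137 = 0.050971 rad (2.9204°).
Start latitude φ₁ = -0.005236 rad; initial bearing θ = 2.042035 rad.
sin φ₂ = sin φ₁ cos δ + cos φ₁ sin δ cos θ = (-0.005236)(0.998701) + (0.999986)(0.050949)(-0.453990) = -0.028359
φ₂ = asin(-0.028359) = -0.028363 rad = -1.63°.
Then Δλ = atan2(0.045395, 0.998553) = 0.045430 rad, from sin θ sin δ cos φ₁ over cos δ − sin φ₁ sin φ₂.
Hence λ₂ = -6.57° + 2.60° = -3.97°.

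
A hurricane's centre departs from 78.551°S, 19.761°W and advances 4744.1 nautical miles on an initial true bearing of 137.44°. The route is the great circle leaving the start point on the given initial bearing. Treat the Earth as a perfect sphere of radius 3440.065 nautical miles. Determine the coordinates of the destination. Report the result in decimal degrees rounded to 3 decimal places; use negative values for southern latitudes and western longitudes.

latitude -19.286°, longitude 115.535°

The arc subtends δ = 4744.1/3440.065 = 1.379073 rad at the centre.
Converting: φ₁ = -1.370974 rad, θ = 2.398781 rad.
Destination latitude: φ₂ = arcsin( sin φ₁ cos δ + cos φ₁ sin δ cos θ ) = arcsin(-0.330286) = -19.286°.
For the longitude increment, Δλ = atan2( sin θ sin δ cos φ₁, cos δ − sin φ₁ sin φ₂ ) = atan2(0.131795, -0.133163) = 135.296°.
λ₂ = -19.761° + 135.296° = 115.535°.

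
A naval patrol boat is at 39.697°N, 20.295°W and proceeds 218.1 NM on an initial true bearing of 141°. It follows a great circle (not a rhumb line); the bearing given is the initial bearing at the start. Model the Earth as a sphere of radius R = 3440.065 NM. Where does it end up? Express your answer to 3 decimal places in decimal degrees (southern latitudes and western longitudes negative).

latitude 36.838°, longitude -17.439°

The arc subtends δ = 218.1/3440.065 = 0.063400 rad at the centre.
Start latitude φ₁ = 0.692843 rad; initial bearing θ = 2.460914 rad.
Applying the spherical law of cosines for sides, sin φ₂ = sin φ₁ cos δ + cos φ₁ sin δ cos θ = 0.599559, so φ₂ = 36.838°.
For the longitude increment, Δλ = atan2( sin θ sin δ cos φ₁, cos δ − sin φ₁ sin φ₂ ) = atan2(0.030679, 0.615036) = 2.856°.
Hence λ₂ = -20.295° + 2.856° = -17.439°.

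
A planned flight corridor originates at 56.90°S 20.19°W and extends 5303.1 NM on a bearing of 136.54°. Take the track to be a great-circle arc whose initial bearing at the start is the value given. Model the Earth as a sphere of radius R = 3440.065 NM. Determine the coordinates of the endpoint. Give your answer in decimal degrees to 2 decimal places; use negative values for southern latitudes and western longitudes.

Central angle δ = d/R = 1.541570 rad.
Start latitude φ₁ = -0.993092 rad; initial bearing θ = 2.383073 rad.
Applying the spherical law of cosines for sides, sin φ₂ = sin φ₁ cos δ + cos φ₁ sin δ cos θ = -0.420702, so φ₂ = -24.88°.
Then Δλ = atan2(0.375475, -0.323207) = 2.281525 rad, from sin θ sin δ cos φ₁ over cos δ − sin φ₁ sin φ₂.
Hence λ₂ = -20.19° + 130.72° = 110.53°.

latitude -24.88°, longitude 110.53°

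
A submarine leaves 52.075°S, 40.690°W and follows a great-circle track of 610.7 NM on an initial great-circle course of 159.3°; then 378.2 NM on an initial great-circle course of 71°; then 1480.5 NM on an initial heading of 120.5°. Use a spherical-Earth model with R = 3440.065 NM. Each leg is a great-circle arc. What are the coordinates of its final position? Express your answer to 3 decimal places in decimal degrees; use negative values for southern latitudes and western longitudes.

latitude -62.519°, longitude 29.530°

Apply the spherical direct solution leg by leg, carrying full precision between legs.
Leg 1: from (-52.075°, -40.690°), δ = 610.7/3440.065 = 0.177526 rad, θ = 159.3° → φ = -61.396°, λ = -33.198°.
Leg 2: from (-61.396°, -33.198°), δ = 378.2/3440.065 = 0.109940 rad, θ = 71° → φ = -58.821°, λ = -21.639°.
Leg 3: from (-58.821°, -21.639°), δ = 1480.5/3440.065 = 0.430370 rad, θ = 120.5° → φ = -62.519°, λ = 29.530°.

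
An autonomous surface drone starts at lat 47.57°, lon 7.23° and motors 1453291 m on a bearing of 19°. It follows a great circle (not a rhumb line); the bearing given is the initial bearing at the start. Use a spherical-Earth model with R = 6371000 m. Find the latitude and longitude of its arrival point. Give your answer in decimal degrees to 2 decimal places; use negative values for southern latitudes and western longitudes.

latitude 59.68°, longitude 15.62°

δ = 1453291/6371000 = 0.228110 rad (13.0698°).
With φ₁ = 47.57° = 0.830253 rad and θ = 19° = 0.331613 rad:
Applying the spherical law of cosines for sides, sin φ₂ = sin φ₁ cos δ + cos φ₁ sin δ cos θ = 0.863242, so φ₂ = 59.68°.
Then Δλ = atan2(0.049673, 0.336935) = 0.146371 rad, from sin θ sin δ cos φ₁ over cos δ − sin φ₁ sin φ₂.
λ₂ = 7.23° + 8.39° = 15.62°.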